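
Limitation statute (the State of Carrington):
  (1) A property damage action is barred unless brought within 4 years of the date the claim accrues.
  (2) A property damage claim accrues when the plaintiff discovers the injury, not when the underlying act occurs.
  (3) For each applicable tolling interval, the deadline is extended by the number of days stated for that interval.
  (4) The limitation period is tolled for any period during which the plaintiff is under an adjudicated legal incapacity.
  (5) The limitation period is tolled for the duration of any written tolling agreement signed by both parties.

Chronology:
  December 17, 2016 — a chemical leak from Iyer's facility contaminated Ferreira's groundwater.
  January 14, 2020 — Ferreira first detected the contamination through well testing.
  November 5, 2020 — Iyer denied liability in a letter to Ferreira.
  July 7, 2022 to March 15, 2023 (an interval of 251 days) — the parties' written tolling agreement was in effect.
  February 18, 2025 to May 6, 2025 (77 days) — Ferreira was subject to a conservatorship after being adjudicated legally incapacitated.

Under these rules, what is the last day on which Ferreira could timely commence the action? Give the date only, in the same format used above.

September 21, 2024

Accrual is tied to discovery, so the period began on January 14, 2020 rather than on December 17, 2016 when the act occurred.
Adding the 4 years base period to January 14, 2020 gives a deadline of January 14, 2024, before any tolling.
The written tolling agreement from July 7, 2022 to March 15, 2023 tolled the period for 251 days, extending the deadline to September 21, 2024.
The plaintiff's legal incapacity starting February 18, 2025 came too late — the period had run on September 21, 2024 — and so does not extend the deadline.
Nothing else in the chronology tolls or restarts the period.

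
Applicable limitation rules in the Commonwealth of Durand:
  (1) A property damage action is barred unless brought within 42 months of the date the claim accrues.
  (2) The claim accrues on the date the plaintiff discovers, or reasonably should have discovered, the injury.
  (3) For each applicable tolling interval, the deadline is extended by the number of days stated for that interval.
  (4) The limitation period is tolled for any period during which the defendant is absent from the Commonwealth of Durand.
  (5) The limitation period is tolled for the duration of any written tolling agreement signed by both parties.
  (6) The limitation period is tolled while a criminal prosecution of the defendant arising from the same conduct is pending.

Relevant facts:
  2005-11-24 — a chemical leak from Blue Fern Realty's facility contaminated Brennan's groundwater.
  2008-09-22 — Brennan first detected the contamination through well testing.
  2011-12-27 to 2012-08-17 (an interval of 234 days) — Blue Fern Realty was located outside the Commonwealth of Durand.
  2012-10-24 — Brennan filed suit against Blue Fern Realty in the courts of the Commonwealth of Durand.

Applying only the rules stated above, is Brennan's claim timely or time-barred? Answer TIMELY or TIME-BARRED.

Accrual is tied to discovery, so the period began on 2008-09-22 rather than on 2005-11-24 when the act occurred.
42 months from 2008-09-22 is 2012-03-22.
Because the defendant's absence from the jurisdiction ran from 2011-12-27 to 2012-08-17, the deadline is extended by 234 days to 2012-11-11.
The 2012-10-24 filing precedes the 2012-11-11 deadline; the claim is timely.

TIMELY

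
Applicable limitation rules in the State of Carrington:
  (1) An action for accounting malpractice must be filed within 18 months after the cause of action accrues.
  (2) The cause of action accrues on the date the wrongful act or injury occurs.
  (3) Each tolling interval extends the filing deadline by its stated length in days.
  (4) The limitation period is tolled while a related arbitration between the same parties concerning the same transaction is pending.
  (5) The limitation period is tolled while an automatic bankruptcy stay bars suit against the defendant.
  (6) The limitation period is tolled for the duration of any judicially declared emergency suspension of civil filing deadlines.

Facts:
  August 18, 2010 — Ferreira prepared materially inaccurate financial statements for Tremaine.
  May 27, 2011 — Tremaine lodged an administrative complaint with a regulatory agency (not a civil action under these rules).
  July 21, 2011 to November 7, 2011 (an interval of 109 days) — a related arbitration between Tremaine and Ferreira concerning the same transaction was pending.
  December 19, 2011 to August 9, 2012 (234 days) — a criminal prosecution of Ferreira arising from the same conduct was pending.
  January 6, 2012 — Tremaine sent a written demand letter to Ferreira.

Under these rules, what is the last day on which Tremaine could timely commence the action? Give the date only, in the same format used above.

June 6, 2012

The claim accrued on August 18, 2010, when the wrongful act occurred.
Adding the 18 months base period to August 18, 2010 gives a deadline of February 18, 2012, before any tolling.
Because the pending related arbitration ran from July 21, 2011 to November 7, 2011, the deadline is extended by 109 days to June 6, 2012.
No stated provision tolls the period for a criminal prosecution, so the interval from December 19, 2011 to August 9, 2012 has no effect on the deadline.
Nothing else in the chronology tolls or restarts the period.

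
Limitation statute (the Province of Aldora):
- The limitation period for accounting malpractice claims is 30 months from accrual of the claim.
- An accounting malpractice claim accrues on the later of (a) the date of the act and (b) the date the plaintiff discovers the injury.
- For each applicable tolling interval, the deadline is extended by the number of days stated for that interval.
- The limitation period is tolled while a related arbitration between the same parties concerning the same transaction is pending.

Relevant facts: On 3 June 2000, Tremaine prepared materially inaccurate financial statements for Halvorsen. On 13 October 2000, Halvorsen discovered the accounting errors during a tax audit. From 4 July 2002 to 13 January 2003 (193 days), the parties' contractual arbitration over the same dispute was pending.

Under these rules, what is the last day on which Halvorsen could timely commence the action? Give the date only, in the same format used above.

23 October 2003

The claim accrued on 13 October 2000 — the later of the 3 June 2000 act and the 13 October 2000 discovery.
Adding the 30 months base period to 13 October 2000 gives a deadline of 13 April 2003, before any tolling.
Because the pending related arbitration ran from 4 July 2002 to 13 January 2003, the deadline is extended by 193 days to 23 October 2003.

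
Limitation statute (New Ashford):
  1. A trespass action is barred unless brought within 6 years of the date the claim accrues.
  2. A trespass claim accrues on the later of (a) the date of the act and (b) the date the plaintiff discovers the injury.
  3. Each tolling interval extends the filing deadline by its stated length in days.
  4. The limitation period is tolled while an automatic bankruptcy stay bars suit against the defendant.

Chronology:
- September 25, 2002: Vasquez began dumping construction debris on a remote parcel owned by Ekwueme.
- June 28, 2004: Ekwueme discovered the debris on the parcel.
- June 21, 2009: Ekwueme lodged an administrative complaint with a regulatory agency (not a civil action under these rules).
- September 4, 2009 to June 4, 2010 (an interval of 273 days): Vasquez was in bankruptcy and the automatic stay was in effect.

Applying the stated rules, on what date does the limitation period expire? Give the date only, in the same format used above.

March 28, 2011

Taking the later of the act (September 25, 2002) and discovery (June 28, 2004), the claim accrued on June 28, 2004.
Adding the 6 years base period to June 28, 2004 gives a deadline of June 28, 2010, before any tolling.
Because the automatic bankruptcy stay ran from September 4, 2009 to June 4, 2010, the deadline is extended by 273 days to March 28, 2011.
Nothing else in the chronology tolls or restarts the period.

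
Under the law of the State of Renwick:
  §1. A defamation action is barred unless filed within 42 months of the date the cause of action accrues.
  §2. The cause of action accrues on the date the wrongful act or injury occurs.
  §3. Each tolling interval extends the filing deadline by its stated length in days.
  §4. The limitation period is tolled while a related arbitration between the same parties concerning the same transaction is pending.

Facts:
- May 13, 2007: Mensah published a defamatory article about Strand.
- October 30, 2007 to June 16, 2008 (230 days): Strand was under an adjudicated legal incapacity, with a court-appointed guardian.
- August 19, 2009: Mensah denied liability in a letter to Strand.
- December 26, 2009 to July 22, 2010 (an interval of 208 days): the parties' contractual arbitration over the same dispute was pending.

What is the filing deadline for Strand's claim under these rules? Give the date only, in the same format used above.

The cause of action accrued on May 13, 2007, the date of the act.
42 months from May 13, 2007 is November 13, 2010.
The period was tolled for 208 days by the pending related arbitration (December 26, 2009 to July 22, 2010), pushing the deadline to June 9, 2011.
Although the plaintiff's incapacity ran from October 30, 2007 to June 16, 2008, the stated rules do not make that a tolling event, so it is disregarded.
The other events in the timeline have no effect on the limitation period under the stated rules.

June 9, 2011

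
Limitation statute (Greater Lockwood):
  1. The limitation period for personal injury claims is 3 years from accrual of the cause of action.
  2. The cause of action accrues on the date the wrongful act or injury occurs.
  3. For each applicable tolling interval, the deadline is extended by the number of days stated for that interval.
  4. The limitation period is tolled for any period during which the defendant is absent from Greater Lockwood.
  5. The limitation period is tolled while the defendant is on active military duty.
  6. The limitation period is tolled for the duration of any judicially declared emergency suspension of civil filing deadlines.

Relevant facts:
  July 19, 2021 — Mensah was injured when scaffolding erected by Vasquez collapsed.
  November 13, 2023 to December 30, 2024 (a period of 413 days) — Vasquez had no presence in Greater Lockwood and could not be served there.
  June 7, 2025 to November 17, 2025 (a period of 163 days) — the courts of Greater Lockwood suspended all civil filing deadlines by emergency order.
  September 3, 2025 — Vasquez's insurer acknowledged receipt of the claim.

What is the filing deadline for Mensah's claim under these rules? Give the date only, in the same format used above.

February 15, 2026

The limitation period began to run on July 19, 2021.
3 years from July 19, 2021 is July 19, 2024.
Because the defendant's absence from the jurisdiction ran from November 13, 2023 to December 30, 2024, the deadline is extended by 413 days to September 5, 2025.
Because the emergency suspension of filing deadlines ran from June 7, 2025 to November 17, 2025, the deadline is extended by 163 days to February 15, 2026.
None of the other events listed affects the running of the period under the stated rules.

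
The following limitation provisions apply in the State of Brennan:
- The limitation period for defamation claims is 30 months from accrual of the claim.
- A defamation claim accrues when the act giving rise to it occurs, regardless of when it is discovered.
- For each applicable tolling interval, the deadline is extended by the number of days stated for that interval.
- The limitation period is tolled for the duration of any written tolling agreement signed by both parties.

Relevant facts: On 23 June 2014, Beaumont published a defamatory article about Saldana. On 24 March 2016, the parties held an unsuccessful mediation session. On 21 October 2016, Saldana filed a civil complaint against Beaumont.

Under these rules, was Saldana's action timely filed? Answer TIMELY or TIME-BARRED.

The limitation period began to run on 23 June 2014.
The untolled deadline — 30 months after 23 June 2014 — is 23 December 2016.
None of the other events listed affects the running of the period under the stated rules.
Filing on 21 October 2016 beat the 23 December 2016 deadline — the action is timely.

TIMELY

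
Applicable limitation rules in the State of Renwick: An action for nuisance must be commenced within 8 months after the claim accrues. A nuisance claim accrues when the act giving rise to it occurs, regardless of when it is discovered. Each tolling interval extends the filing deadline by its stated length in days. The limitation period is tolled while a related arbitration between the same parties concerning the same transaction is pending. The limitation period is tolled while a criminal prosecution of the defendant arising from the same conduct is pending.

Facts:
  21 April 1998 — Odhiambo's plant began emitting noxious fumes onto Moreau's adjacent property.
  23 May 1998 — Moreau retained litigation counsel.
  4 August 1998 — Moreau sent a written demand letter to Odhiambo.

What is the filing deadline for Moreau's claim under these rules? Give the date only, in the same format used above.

The claim accrued on 21 April 1998, when the wrongful act occurred.
Adding the 8 months base period to 21 April 1998 gives a deadline of 21 December 1998, before any tolling.
None of the other events listed affects the running of the period under the stated rules.

21 December 1998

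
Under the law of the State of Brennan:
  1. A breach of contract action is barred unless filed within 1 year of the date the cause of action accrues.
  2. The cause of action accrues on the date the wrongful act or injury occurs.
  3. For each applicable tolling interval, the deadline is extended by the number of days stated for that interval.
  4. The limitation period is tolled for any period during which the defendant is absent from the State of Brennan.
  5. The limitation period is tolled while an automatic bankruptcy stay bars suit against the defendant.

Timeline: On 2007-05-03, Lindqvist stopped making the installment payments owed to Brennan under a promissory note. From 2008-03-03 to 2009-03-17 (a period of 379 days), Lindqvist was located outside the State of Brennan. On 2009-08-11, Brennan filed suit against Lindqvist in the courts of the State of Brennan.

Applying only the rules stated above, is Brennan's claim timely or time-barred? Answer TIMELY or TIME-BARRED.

TIME-BARRED

The limitation period began to run on 2007-05-03.
1 year from 2007-05-03 is 2008-05-03.
Because the defendant's absence from the jurisdiction ran from 2008-03-03 to 2009-03-17, the deadline is extended by 379 days to 2009-05-17.
The 2009-08-11 filing falls after the 2009-05-17 deadline; the claim is time-barred.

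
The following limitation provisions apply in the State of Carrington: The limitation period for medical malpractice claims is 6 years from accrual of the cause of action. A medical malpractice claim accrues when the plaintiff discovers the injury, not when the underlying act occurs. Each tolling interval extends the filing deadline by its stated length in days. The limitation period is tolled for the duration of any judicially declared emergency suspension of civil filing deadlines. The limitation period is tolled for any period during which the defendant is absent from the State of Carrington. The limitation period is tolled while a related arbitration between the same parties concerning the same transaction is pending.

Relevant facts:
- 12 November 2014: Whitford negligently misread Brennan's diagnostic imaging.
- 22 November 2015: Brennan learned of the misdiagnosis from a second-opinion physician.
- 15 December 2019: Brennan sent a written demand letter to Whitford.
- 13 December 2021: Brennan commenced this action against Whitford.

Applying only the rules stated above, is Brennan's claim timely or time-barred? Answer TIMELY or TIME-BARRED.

Under the discovery rule, the claim accrued on 22 November 2015, when Brennan discovered the injury — not on the 12 November 2014 date of the underlying act.
6 years from 22 November 2015 is 22 November 2021.
None of the other events listed affects the running of the period under the stated rules.
Filing on 13 December 2021 missed the 22 November 2021 deadline — the action is time-barred.

TIME-BARRED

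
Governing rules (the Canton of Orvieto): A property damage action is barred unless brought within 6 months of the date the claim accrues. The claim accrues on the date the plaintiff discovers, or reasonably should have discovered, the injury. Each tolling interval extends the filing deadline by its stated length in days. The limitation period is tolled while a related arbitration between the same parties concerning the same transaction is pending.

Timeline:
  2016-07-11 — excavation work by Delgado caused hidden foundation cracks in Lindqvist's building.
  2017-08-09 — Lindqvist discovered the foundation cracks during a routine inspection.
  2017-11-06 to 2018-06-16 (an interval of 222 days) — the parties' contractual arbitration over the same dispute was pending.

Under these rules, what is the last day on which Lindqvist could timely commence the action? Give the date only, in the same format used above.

2018-09-19

The claim did not accrue until Lindqvist discovered the injury on 2017-08-09; the 2016-07-11 act date does not start the clock under the stated rule.
The untolled deadline — 6 months after 2017-08-09 — is 2018-02-09.
The period was tolled for 222 days by the pending related arbitration (2017-11-06 to 2018-06-16), pushing the deadline to 2018-09-19.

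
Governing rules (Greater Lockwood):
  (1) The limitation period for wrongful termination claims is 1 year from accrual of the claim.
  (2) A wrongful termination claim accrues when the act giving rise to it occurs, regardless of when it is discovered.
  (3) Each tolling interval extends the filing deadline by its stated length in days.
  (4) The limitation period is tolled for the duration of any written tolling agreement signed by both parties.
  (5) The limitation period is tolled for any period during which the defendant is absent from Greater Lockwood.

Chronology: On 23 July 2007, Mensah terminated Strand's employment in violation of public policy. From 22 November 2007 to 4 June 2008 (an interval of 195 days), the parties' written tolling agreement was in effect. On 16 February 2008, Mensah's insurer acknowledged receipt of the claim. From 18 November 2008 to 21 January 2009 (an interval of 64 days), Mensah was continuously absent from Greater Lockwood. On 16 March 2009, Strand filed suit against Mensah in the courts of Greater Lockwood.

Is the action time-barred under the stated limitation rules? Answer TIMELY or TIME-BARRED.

TIMELY

The limitation period began to run on 23 July 2007.
The untolled deadline — 1 year after 23 July 2007 — is 23 July 2008.
The period was tolled for 195 days by the written tolling agreement (22 November 2007 to 4 June 2008), pushing the deadline to 3 February 2009.
Because the defendant's absence from the jurisdiction ran from 18 November 2008 to 21 January 2009, the deadline is extended by 64 days to 8 April 2009.
None of the other events listed affects the running of the period under the stated rules.
Strand filed on 16 March 2009, before the 8 April 2009 deadline, so the action is timely.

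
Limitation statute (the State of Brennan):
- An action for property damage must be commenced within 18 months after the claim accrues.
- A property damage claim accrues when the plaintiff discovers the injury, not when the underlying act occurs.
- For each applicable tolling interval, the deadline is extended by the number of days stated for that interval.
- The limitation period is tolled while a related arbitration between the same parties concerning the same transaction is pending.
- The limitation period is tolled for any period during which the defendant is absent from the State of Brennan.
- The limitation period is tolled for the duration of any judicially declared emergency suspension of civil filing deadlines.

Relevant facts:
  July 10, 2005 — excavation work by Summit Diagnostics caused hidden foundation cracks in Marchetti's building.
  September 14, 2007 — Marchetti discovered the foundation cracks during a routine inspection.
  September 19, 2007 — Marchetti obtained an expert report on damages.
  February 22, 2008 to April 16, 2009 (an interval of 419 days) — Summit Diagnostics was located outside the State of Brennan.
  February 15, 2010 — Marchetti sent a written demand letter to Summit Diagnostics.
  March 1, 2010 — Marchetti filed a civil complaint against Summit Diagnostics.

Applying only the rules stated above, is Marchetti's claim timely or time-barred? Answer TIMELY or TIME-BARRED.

TIMELY

The claim did not accrue until Marchetti discovered the injury on September 14, 2007; the July 10, 2005 act date does not start the clock under the stated rule.
The untolled deadline — 18 months after September 14, 2007 — is March 14, 2009.
Because the defendant's absence from the jurisdiction ran from February 22, 2008 to April 16, 2009, the deadline is extended by 419 days to May 7, 2010.
The other events in the timeline have no effect on the limitation period under the stated rules.
Marchetti filed on March 1, 2010, before the May 7, 2010 deadline, so the action is timely.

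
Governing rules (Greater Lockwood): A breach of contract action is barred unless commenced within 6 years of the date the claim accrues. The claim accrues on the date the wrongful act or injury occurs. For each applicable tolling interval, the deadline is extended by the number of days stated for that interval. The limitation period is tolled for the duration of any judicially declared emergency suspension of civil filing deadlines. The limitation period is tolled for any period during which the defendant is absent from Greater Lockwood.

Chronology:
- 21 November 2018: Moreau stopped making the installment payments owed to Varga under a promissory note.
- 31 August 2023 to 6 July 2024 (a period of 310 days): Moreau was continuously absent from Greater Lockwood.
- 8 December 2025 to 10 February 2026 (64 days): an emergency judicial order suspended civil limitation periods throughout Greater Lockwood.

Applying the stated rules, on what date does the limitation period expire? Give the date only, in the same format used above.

27 September 2025

The limitation period began to run on 21 November 2018.
Adding the 6 years base period to 21 November 2018 gives a deadline of 21 November 2024, before any tolling.
Because the defendant's absence from the jurisdiction ran from 31 August 2023 to 6 July 2024, the deadline is extended by 310 days to 27 September 2025.
The emergency suspension of filing deadlines from 8 December 2025 to 10 February 2026 began after the period had already run on 27 September 2025, so it has no tolling effect.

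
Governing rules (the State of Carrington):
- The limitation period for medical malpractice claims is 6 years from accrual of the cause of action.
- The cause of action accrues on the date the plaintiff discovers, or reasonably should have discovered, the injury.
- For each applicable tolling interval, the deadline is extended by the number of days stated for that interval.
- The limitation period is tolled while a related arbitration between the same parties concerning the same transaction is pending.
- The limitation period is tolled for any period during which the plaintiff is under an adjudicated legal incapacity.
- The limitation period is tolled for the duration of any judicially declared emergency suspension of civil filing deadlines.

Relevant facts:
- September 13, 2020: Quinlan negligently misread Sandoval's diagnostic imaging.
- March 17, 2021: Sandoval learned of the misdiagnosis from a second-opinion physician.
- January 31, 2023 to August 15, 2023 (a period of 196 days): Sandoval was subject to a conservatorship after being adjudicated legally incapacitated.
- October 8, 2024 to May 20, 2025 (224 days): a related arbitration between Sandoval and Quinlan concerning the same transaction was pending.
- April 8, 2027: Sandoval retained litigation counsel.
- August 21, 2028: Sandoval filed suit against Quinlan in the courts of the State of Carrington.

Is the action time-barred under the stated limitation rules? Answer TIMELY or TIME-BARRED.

TIME-BARRED

Accrual is tied to discovery, so the period began on March 17, 2021 rather than on September 13, 2020 when the act occurred.
Adding the 6 years base period to March 17, 2021 gives a deadline of March 17, 2027, before any tolling.
Because the plaintiff's legal incapacity ran from January 31, 2023 to August 15, 2023, the deadline is extended by 196 days to September 29, 2027.
The period was tolled for 224 days by the pending related arbitration (October 8, 2024 to May 20, 2025), pushing the deadline to May 10, 2028.
The other events in the timeline have no effect on the limitation period under the stated rules.
The August 21, 2028 filing falls after the May 10, 2028 deadline; the claim is time-barred.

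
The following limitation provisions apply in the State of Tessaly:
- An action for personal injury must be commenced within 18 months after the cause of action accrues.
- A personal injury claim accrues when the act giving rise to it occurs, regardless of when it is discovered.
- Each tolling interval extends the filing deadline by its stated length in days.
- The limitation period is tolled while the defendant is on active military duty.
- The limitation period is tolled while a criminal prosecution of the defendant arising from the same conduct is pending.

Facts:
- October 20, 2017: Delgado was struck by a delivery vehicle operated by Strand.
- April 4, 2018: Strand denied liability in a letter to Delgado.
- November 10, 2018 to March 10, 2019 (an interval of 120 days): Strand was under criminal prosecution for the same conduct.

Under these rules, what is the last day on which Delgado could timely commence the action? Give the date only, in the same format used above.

The cause of action accrued on October 20, 2017, the date of the act.
The untolled deadline — 18 months after October 20, 2017 — is April 20, 2019.
The pending criminal prosecution from November 10, 2018 to March 10, 2019 tolled the period for 120 days, extending the deadline to August 18, 2019.
The other events in the timeline have no effect on the limitation period under the stated rules.

August 18, 2019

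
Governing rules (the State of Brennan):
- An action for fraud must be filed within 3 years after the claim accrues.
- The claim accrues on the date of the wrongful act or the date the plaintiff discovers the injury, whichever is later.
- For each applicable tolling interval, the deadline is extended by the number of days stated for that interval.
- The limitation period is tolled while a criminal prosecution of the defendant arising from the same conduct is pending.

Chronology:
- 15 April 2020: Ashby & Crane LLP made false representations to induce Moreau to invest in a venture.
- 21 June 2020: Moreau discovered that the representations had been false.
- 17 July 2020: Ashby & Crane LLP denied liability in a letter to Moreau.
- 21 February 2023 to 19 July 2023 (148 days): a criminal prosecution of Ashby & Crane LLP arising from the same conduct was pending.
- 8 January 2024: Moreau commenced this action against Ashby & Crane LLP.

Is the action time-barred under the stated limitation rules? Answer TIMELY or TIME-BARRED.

The claim accrued on 21 June 2020 — the later of the 15 April 2020 act and the 21 June 2020 discovery.
The untolled deadline — 3 years after 21 June 2020 — is 21 June 2023.
The period was tolled for 148 days by the pending criminal prosecution (21 February 2023 to 19 July 2023), pushing the deadline to 16 November 2023.
The other events in the timeline have no effect on the limitation period under the stated rules.
The 8 January 2024 filing falls after the 16 November 2023 deadline; the claim is time-barred.

TIME-BARRED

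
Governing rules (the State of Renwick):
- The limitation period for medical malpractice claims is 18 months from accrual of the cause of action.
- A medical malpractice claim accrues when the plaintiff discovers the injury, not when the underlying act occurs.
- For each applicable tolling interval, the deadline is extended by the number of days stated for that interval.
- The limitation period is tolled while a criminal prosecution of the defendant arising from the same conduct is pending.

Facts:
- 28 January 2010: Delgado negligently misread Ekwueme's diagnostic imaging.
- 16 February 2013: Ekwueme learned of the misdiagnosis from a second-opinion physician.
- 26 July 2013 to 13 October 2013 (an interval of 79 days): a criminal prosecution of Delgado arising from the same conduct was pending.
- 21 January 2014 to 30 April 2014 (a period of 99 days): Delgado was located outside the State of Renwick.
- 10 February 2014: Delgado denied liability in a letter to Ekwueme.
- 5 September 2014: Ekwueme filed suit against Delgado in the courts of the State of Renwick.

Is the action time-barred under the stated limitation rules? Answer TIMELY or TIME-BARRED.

The claim did not accrue until Ekwueme discovered the injury on 16 February 2013; the 28 January 2010 act date does not start the clock under the stated rule.
The untolled deadline — 18 months after 16 February 2013 — is 16 August 2014.
The period was tolled for 79 days by the pending criminal prosecution (26 July 2013 to 13 October 2013), pushing the deadline to 3 November 2014.
Although the defendant's absence ran from 21 January 2014 to 30 April 2014, the stated rules do not make that a tolling event, so it is disregarded.
The other events in the timeline have no effect on the limitation period under the stated rules.
Filing on 5 September 2014 beat the 3 November 2014 deadline — the action is timely.

TIMELY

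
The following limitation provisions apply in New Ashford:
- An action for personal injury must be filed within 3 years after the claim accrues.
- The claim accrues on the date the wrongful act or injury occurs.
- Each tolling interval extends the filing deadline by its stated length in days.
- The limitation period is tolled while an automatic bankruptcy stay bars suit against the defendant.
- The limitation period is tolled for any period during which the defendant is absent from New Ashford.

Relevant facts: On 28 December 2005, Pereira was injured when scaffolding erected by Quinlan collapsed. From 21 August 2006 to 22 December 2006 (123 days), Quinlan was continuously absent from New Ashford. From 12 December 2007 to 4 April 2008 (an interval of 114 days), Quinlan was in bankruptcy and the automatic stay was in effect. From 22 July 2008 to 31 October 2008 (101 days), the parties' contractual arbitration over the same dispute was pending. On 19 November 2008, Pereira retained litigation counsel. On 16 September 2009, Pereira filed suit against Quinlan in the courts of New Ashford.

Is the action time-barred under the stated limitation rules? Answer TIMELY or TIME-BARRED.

TIME-BARRED

The claim accrued on 28 December 2005, the date of the act.
3 years from 28 December 2005 is 28 December 2008.
The defendant's absence from the jurisdiction from 21 August 2006 to 22 December 2006 tolled the period for 123 days, extending the deadline to 30 April 2009.
The automatic bankruptcy stay from 12 December 2007 to 4 April 2008 tolled the period for 114 days, extending the deadline to 22 August 2009.
No stated provision tolls the period for a pending arbitration, so the interval from 22 July 2008 to 31 October 2008 has no effect on the deadline.
Nothing else in the chronology tolls or restarts the period.
Pereira filed on 16 September 2009, after the 22 August 2009 deadline, so the action is time-barred.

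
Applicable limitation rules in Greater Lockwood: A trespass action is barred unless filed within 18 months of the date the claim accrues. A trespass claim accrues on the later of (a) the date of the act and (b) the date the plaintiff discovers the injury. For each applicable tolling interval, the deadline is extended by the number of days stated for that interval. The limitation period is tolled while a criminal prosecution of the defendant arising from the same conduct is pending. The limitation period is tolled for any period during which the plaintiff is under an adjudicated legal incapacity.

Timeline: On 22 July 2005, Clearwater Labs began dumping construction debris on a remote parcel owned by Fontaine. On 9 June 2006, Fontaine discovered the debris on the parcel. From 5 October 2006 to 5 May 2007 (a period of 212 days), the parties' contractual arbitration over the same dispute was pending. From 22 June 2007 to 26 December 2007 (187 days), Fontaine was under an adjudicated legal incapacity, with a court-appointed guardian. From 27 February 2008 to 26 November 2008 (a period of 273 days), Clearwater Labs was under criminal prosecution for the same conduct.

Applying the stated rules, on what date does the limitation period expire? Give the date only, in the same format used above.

Taking the later of the act (22 July 2005) and discovery (9 June 2006), the claim accrued on 9 June 2006.
The untolled deadline — 18 months after 9 June 2006 — is 9 December 2007.
Because the plaintiff's legal incapacity ran from 22 June 2007 to 26 December 2007, the deadline is extended by 187 days to 13 June 2008.
The period was tolled for 273 days by the pending criminal prosecution (27 February 2008 to 26 November 2008), pushing the deadline to 13 March 2009.
The pending related arbitration from 5 October 2006 to 5 May 2007 does not toll the period, because no stated rule makes a pending arbitration a tolling event.

13 March 2009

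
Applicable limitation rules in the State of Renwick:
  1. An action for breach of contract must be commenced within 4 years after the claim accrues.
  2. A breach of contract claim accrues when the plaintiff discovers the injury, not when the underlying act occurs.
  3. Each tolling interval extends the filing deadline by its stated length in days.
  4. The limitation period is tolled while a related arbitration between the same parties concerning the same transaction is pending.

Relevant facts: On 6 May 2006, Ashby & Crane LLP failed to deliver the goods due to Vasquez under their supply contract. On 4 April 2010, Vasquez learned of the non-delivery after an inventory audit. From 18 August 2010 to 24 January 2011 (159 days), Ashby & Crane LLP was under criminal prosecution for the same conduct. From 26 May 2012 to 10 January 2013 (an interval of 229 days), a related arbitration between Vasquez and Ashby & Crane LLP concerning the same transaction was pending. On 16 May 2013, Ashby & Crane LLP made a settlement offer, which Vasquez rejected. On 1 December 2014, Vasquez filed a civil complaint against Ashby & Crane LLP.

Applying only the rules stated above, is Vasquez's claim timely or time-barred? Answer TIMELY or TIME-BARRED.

Accrual is tied to discovery, so the period began on 4 April 2010 rather than on 6 May 2006 when the act occurred.
Adding the 4 years base period to 4 April 2010 gives a deadline of 4 April 2014, before any tolling.
Because the pending related arbitration ran from 26 May 2012 to 10 January 2013, the deadline is extended by 229 days to 19 November 2014.
The pending criminal prosecution from 18 August 2010 to 24 January 2011 does not toll the period, because no stated rule makes a criminal prosecution a tolling event.
Nothing else in the chronology tolls or restarts the period.
Filing on 1 December 2014 missed the 19 November 2014 deadline — the action is time-barred.

TIME-BARRED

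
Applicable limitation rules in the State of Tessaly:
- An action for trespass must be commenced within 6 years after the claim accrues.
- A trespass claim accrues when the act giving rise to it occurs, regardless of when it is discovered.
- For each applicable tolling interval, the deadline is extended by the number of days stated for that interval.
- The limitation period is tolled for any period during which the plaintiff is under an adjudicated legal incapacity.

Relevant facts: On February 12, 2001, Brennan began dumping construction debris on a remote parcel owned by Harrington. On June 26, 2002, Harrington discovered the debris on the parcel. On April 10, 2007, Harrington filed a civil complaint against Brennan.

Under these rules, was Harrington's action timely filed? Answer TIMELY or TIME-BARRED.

TIME-BARRED

The claim accrued on February 12, 2001, when the wrongful act occurred; under the stated occurrence rule the June 26, 2002 discovery does not delay accrual.
Adding the 6 years base period to February 12, 2001 gives a deadline of February 12, 2007, before any tolling.
Harrington filed on April 10, 2007, after the February 12, 2007 deadline, so the action is time-barred.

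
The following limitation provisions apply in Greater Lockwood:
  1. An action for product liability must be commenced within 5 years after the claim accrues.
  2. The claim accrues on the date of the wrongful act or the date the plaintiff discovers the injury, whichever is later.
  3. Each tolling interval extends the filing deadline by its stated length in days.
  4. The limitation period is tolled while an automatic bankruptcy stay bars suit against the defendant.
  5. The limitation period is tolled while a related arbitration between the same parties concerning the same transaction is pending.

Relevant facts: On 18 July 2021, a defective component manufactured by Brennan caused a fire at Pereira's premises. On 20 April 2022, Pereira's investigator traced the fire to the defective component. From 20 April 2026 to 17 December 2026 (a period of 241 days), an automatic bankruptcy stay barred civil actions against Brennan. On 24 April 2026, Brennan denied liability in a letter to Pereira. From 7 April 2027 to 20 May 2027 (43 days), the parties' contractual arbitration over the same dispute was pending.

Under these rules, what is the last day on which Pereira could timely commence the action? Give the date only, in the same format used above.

29 January 2028

The claim accrued on 20 April 2022 — the later of the 18 July 2021 act and the 20 April 2022 discovery.
5 years from 20 April 2022 is 20 April 2027.
The automatic bankruptcy stay from 20 April 2026 to 17 December 2026 tolled the period for 241 days, extending the deadline to 17 December 2027.
The period was tolled for 43 days by the pending related arbitration (7 April 2027 to 20 May 2027), pushing the deadline to 29 January 2028.
None of the other events listed affects the running of the period under the stated rules.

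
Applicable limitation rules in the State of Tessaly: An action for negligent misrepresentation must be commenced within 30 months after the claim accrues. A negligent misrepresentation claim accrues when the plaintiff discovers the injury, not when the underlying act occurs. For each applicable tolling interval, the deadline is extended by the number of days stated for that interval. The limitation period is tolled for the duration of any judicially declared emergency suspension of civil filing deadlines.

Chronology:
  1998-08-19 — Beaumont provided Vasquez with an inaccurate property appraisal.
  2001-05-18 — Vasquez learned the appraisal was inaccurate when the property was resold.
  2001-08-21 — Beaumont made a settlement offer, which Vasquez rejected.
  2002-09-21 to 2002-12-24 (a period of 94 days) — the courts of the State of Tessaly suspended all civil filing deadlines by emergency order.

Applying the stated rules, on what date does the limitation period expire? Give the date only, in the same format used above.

The claim did not accrue until Vasquez discovered the injury on 2001-05-18; the 1998-08-19 act date does not start the clock under the stated rule.
Adding the 30 months base period to 2001-05-18 gives a deadline of 2003-11-18, before any tolling.
The emergency suspension of filing deadlines from 2002-09-21 to 2002-12-24 tolled the period for 94 days, extending the deadline to 2004-02-20.
None of the other events listed affects the running of the period under the stated rules.

2004-02-20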